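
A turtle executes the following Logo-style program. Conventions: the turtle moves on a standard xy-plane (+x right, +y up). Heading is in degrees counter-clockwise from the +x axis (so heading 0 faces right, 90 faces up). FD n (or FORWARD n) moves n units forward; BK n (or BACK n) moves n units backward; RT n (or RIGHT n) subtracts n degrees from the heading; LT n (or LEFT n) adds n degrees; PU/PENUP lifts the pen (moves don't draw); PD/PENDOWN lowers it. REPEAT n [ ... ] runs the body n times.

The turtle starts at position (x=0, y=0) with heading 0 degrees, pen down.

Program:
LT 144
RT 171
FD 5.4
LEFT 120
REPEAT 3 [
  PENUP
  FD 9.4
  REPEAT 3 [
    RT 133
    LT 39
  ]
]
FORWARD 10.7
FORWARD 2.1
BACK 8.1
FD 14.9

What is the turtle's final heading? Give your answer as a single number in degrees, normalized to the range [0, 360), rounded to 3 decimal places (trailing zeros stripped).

Executing turtle program step by step:
Start: pos=(0,0), heading=0, pen down
LT 144: heading 0 -> 144
RT 171: heading 144 -> 333
FD 5.4: (0,0) -> (4.811,-2.452) [heading=333, draw]
LT 120: heading 333 -> 93
REPEAT 3 [
  -- iteration 1/3 --
  PU: pen up
  FD 9.4: (4.811,-2.452) -> (4.319,6.936) [heading=93, move]
  REPEAT 3 [
    -- iteration 1/3 --
    RT 133: heading 93 -> 320
    LT 39: heading 320 -> 359
    -- iteration 2/3 --
    RT 133: heading 359 -> 226
    LT 39: heading 226 -> 265
    -- iteration 3/3 --
    RT 133: heading 265 -> 132
    LT 39: heading 132 -> 171
  ]
  -- iteration 2/3 --
  PU: pen up
  FD 9.4: (4.319,6.936) -> (-4.965,8.406) [heading=171, move]
  REPEAT 3 [
    -- iteration 1/3 --
    RT 133: heading 171 -> 38
    LT 39: heading 38 -> 77
    -- iteration 2/3 --
    RT 133: heading 77 -> 304
    LT 39: heading 304 -> 343
    -- iteration 3/3 --
    RT 133: heading 343 -> 210
    LT 39: heading 210 -> 249
  ]
  -- iteration 3/3 --
  PU: pen up
  FD 9.4: (-4.965,8.406) -> (-8.333,-0.37) [heading=249, move]
  REPEAT 3 [
    -- iteration 1/3 --
    RT 133: heading 249 -> 116
    LT 39: heading 116 -> 155
    -- iteration 2/3 --
    RT 133: heading 155 -> 22
    LT 39: heading 22 -> 61
    -- iteration 3/3 --
    RT 133: heading 61 -> 288
    LT 39: heading 288 -> 327
  ]
]
FD 10.7: (-8.333,-0.37) -> (0.64,-6.197) [heading=327, move]
FD 2.1: (0.64,-6.197) -> (2.402,-7.341) [heading=327, move]
BK 8.1: (2.402,-7.341) -> (-4.392,-2.929) [heading=327, move]
FD 14.9: (-4.392,-2.929) -> (8.104,-11.045) [heading=327, move]
Final: pos=(8.104,-11.045), heading=327, 1 segment(s) drawn

Answer: 327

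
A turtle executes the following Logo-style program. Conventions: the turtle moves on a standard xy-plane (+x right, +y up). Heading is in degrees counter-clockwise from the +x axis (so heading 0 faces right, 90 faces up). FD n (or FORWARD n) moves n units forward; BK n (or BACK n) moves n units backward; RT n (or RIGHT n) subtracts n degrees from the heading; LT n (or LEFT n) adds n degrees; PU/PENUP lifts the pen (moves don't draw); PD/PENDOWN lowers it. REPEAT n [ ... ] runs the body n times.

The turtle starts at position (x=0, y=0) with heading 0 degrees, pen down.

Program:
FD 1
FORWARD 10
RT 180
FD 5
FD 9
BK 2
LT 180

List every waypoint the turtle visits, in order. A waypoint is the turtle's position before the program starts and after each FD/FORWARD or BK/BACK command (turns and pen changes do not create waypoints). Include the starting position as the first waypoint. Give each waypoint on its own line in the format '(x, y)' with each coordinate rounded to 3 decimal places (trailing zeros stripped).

Answer: (0, 0)
(1, 0)
(11, 0)
(6, 0)
(-3, 0)
(-1, 0)

Derivation:
Executing turtle program step by step:
Start: pos=(0,0), heading=0, pen down
FD 1: (0,0) -> (1,0) [heading=0, draw]
FD 10: (1,0) -> (11,0) [heading=0, draw]
RT 180: heading 0 -> 180
FD 5: (11,0) -> (6,0) [heading=180, draw]
FD 9: (6,0) -> (-3,0) [heading=180, draw]
BK 2: (-3,0) -> (-1,0) [heading=180, draw]
LT 180: heading 180 -> 0
Final: pos=(-1,0), heading=0, 5 segment(s) drawn
Waypoints (6 total):
(0, 0)
(1, 0)
(11, 0)
(6, 0)
(-3, 0)
(-1, 0)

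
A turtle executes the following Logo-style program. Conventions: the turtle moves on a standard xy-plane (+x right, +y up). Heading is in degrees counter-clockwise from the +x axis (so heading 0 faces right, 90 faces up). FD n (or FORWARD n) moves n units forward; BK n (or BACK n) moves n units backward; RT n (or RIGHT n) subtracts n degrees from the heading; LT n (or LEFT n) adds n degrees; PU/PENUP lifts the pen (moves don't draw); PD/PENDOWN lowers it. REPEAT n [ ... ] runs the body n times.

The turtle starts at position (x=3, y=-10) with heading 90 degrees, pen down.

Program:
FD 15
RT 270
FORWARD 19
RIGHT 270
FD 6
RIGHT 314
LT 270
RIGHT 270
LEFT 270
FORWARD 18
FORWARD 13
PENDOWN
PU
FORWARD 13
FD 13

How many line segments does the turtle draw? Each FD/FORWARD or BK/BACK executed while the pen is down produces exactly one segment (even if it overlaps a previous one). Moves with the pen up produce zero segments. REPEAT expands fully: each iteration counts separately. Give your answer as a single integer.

Answer: 5

Derivation:
Executing turtle program step by step:
Start: pos=(3,-10), heading=90, pen down
FD 15: (3,-10) -> (3,5) [heading=90, draw]
RT 270: heading 90 -> 180
FD 19: (3,5) -> (-16,5) [heading=180, draw]
RT 270: heading 180 -> 270
FD 6: (-16,5) -> (-16,-1) [heading=270, draw]
RT 314: heading 270 -> 316
LT 270: heading 316 -> 226
RT 270: heading 226 -> 316
LT 270: heading 316 -> 226
FD 18: (-16,-1) -> (-28.504,-13.948) [heading=226, draw]
FD 13: (-28.504,-13.948) -> (-37.534,-23.3) [heading=226, draw]
PD: pen down
PU: pen up
FD 13: (-37.534,-23.3) -> (-46.565,-32.651) [heading=226, move]
FD 13: (-46.565,-32.651) -> (-55.596,-42.002) [heading=226, move]
Final: pos=(-55.596,-42.002), heading=226, 5 segment(s) drawn
Segments drawn: 5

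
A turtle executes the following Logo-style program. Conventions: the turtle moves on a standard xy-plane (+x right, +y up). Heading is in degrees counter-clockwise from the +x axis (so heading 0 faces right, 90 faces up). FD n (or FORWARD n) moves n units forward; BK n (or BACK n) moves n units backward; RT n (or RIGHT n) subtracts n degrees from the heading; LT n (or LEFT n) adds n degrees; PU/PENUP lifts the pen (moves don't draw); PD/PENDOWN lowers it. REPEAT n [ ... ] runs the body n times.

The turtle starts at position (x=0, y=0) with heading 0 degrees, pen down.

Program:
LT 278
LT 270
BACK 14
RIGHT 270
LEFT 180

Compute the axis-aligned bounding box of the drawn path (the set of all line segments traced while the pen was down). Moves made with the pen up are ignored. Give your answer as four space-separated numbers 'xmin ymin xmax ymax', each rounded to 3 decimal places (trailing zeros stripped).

Executing turtle program step by step:
Start: pos=(0,0), heading=0, pen down
LT 278: heading 0 -> 278
LT 270: heading 278 -> 188
BK 14: (0,0) -> (13.864,1.948) [heading=188, draw]
RT 270: heading 188 -> 278
LT 180: heading 278 -> 98
Final: pos=(13.864,1.948), heading=98, 1 segment(s) drawn

Segment endpoints: x in {0, 13.864}, y in {0, 1.948}
xmin=0, ymin=0, xmax=13.864, ymax=1.948

Answer: 0 0 13.864 1.948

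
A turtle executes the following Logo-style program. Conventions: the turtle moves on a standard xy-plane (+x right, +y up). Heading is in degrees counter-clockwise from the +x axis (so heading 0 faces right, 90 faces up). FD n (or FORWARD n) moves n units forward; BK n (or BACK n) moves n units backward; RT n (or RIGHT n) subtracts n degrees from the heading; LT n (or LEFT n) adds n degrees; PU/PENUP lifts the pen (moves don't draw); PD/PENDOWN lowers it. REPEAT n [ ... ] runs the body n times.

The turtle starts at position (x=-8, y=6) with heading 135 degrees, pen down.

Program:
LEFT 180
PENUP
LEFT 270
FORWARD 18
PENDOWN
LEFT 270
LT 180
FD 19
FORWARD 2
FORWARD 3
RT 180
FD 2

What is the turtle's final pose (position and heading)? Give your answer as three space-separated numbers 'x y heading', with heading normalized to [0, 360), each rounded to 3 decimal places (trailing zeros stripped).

Answer: -5.172 -22.284 135

Derivation:
Executing turtle program step by step:
Start: pos=(-8,6), heading=135, pen down
LT 180: heading 135 -> 315
PU: pen up
LT 270: heading 315 -> 225
FD 18: (-8,6) -> (-20.728,-6.728) [heading=225, move]
PD: pen down
LT 270: heading 225 -> 135
LT 180: heading 135 -> 315
FD 19: (-20.728,-6.728) -> (-7.293,-20.163) [heading=315, draw]
FD 2: (-7.293,-20.163) -> (-5.879,-21.577) [heading=315, draw]
FD 3: (-5.879,-21.577) -> (-3.757,-23.698) [heading=315, draw]
RT 180: heading 315 -> 135
FD 2: (-3.757,-23.698) -> (-5.172,-22.284) [heading=135, draw]
Final: pos=(-5.172,-22.284), heading=135, 4 segment(s) drawn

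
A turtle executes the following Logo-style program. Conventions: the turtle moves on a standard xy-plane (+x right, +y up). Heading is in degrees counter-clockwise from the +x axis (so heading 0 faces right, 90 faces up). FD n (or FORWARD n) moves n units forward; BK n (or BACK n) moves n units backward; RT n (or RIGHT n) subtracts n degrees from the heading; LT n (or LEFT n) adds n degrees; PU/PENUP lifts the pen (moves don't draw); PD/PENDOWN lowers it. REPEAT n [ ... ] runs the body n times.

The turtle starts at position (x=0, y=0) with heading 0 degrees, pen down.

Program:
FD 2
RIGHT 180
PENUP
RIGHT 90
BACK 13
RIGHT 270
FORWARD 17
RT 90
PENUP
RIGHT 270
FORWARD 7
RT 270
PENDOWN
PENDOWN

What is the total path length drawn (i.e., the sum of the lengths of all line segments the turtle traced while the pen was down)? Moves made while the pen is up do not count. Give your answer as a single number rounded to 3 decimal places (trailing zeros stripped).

Executing turtle program step by step:
Start: pos=(0,0), heading=0, pen down
FD 2: (0,0) -> (2,0) [heading=0, draw]
RT 180: heading 0 -> 180
PU: pen up
RT 90: heading 180 -> 90
BK 13: (2,0) -> (2,-13) [heading=90, move]
RT 270: heading 90 -> 180
FD 17: (2,-13) -> (-15,-13) [heading=180, move]
RT 90: heading 180 -> 90
PU: pen up
RT 270: heading 90 -> 180
FD 7: (-15,-13) -> (-22,-13) [heading=180, move]
RT 270: heading 180 -> 270
PD: pen down
PD: pen down
Final: pos=(-22,-13), heading=270, 1 segment(s) drawn

Segment lengths:
  seg 1: (0,0) -> (2,0), length = 2
Total = 2

Answer: 2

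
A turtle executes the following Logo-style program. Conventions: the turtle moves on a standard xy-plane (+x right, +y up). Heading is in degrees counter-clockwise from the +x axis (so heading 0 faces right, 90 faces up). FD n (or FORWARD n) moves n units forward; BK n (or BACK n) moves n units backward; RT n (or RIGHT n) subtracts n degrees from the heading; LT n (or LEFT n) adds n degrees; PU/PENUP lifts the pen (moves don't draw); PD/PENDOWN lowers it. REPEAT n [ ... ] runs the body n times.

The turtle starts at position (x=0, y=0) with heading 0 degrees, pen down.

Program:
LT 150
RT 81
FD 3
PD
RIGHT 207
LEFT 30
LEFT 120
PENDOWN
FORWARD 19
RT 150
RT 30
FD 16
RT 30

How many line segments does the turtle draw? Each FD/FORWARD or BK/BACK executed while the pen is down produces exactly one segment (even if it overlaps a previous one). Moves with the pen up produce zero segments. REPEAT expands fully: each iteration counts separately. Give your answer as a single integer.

Executing turtle program step by step:
Start: pos=(0,0), heading=0, pen down
LT 150: heading 0 -> 150
RT 81: heading 150 -> 69
FD 3: (0,0) -> (1.075,2.801) [heading=69, draw]
PD: pen down
RT 207: heading 69 -> 222
LT 30: heading 222 -> 252
LT 120: heading 252 -> 12
PD: pen down
FD 19: (1.075,2.801) -> (19.66,6.751) [heading=12, draw]
RT 150: heading 12 -> 222
RT 30: heading 222 -> 192
FD 16: (19.66,6.751) -> (4.01,3.424) [heading=192, draw]
RT 30: heading 192 -> 162
Final: pos=(4.01,3.424), heading=162, 3 segment(s) drawn
Segments drawn: 3

Answer: 3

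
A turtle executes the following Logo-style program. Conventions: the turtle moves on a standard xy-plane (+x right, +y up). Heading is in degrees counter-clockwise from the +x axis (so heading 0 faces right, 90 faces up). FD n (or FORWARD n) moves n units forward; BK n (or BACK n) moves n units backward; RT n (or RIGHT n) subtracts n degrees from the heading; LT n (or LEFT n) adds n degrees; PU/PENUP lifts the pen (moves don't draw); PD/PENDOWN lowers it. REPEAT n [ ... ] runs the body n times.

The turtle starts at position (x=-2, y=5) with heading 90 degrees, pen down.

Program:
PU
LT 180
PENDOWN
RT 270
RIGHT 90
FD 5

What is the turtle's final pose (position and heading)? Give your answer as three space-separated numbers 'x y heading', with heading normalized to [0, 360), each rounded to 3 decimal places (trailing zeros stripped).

Executing turtle program step by step:
Start: pos=(-2,5), heading=90, pen down
PU: pen up
LT 180: heading 90 -> 270
PD: pen down
RT 270: heading 270 -> 0
RT 90: heading 0 -> 270
FD 5: (-2,5) -> (-2,0) [heading=270, draw]
Final: pos=(-2,0), heading=270, 1 segment(s) drawn

Answer: -2 0 270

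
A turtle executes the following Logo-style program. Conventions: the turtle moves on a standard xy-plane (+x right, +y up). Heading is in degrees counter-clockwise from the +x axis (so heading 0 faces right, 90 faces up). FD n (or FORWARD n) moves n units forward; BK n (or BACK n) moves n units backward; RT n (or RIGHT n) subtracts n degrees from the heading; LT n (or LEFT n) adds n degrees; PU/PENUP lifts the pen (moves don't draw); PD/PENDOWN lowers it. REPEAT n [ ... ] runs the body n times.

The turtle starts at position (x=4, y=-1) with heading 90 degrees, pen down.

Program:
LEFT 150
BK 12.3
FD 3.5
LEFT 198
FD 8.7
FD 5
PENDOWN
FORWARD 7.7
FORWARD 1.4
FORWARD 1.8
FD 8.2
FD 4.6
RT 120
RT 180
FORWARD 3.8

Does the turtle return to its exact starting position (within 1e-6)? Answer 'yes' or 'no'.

Executing turtle program step by step:
Start: pos=(4,-1), heading=90, pen down
LT 150: heading 90 -> 240
BK 12.3: (4,-1) -> (10.15,9.652) [heading=240, draw]
FD 3.5: (10.15,9.652) -> (8.4,6.621) [heading=240, draw]
LT 198: heading 240 -> 78
FD 8.7: (8.4,6.621) -> (10.209,15.131) [heading=78, draw]
FD 5: (10.209,15.131) -> (11.248,20.022) [heading=78, draw]
PD: pen down
FD 7.7: (11.248,20.022) -> (12.849,27.553) [heading=78, draw]
FD 1.4: (12.849,27.553) -> (13.14,28.923) [heading=78, draw]
FD 1.8: (13.14,28.923) -> (13.515,30.683) [heading=78, draw]
FD 8.2: (13.515,30.683) -> (15.22,38.704) [heading=78, draw]
FD 4.6: (15.22,38.704) -> (16.176,43.204) [heading=78, draw]
RT 120: heading 78 -> 318
RT 180: heading 318 -> 138
FD 3.8: (16.176,43.204) -> (13.352,45.746) [heading=138, draw]
Final: pos=(13.352,45.746), heading=138, 10 segment(s) drawn

Start position: (4, -1)
Final position: (13.352, 45.746)
Distance = 47.673; >= 1e-6 -> NOT closed

Answer: no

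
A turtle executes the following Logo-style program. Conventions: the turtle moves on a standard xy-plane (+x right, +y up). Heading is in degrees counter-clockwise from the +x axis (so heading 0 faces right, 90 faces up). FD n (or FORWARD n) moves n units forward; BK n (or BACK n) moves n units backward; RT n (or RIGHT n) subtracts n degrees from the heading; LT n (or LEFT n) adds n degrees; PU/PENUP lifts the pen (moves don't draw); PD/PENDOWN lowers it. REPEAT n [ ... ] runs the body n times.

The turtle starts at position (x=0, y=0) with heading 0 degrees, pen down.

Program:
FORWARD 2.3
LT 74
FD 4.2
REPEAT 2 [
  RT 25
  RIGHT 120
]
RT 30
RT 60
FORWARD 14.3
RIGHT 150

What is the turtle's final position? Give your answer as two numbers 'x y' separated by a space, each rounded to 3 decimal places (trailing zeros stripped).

Answer: 11.863 15.606

Derivation:
Executing turtle program step by step:
Start: pos=(0,0), heading=0, pen down
FD 2.3: (0,0) -> (2.3,0) [heading=0, draw]
LT 74: heading 0 -> 74
FD 4.2: (2.3,0) -> (3.458,4.037) [heading=74, draw]
REPEAT 2 [
  -- iteration 1/2 --
  RT 25: heading 74 -> 49
  RT 120: heading 49 -> 289
  -- iteration 2/2 --
  RT 25: heading 289 -> 264
  RT 120: heading 264 -> 144
]
RT 30: heading 144 -> 114
RT 60: heading 114 -> 54
FD 14.3: (3.458,4.037) -> (11.863,15.606) [heading=54, draw]
RT 150: heading 54 -> 264
Final: pos=(11.863,15.606), heading=264, 3 segment(s) drawn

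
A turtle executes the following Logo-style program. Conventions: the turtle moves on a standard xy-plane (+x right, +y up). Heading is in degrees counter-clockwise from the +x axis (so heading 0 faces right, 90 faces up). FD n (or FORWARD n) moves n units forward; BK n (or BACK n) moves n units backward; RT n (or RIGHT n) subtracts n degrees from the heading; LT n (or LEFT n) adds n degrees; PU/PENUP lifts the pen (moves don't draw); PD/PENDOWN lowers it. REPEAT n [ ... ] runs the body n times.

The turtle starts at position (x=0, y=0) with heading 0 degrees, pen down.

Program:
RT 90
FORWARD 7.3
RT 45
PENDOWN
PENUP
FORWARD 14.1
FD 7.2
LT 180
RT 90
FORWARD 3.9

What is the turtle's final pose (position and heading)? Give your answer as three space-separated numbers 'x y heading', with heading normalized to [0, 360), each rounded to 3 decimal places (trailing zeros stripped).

Answer: -12.304 -25.119 315

Derivation:
Executing turtle program step by step:
Start: pos=(0,0), heading=0, pen down
RT 90: heading 0 -> 270
FD 7.3: (0,0) -> (0,-7.3) [heading=270, draw]
RT 45: heading 270 -> 225
PD: pen down
PU: pen up
FD 14.1: (0,-7.3) -> (-9.97,-17.27) [heading=225, move]
FD 7.2: (-9.97,-17.27) -> (-15.061,-22.361) [heading=225, move]
LT 180: heading 225 -> 45
RT 90: heading 45 -> 315
FD 3.9: (-15.061,-22.361) -> (-12.304,-25.119) [heading=315, move]
Final: pos=(-12.304,-25.119), heading=315, 1 segment(s) drawn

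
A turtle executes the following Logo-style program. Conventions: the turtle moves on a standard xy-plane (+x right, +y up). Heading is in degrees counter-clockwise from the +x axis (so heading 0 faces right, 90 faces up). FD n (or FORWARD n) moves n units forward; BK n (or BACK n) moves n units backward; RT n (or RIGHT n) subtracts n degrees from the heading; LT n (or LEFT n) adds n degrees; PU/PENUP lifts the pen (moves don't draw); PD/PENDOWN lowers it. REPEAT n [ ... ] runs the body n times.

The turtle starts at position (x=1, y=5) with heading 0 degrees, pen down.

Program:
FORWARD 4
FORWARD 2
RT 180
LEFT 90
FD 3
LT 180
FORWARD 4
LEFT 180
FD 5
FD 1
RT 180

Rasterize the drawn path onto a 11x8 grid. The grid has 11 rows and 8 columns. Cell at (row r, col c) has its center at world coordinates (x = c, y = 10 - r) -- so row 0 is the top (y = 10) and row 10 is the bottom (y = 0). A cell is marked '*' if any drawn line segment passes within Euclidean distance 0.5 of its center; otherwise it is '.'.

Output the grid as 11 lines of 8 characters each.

Answer: ........
........
........
........
.......*
.*******
.......*
.......*
.......*
.......*
.......*

Derivation:
Segment 0: (1,5) -> (5,5)
Segment 1: (5,5) -> (7,5)
Segment 2: (7,5) -> (7,2)
Segment 3: (7,2) -> (7,6)
Segment 4: (7,6) -> (7,1)
Segment 5: (7,1) -> (7,0)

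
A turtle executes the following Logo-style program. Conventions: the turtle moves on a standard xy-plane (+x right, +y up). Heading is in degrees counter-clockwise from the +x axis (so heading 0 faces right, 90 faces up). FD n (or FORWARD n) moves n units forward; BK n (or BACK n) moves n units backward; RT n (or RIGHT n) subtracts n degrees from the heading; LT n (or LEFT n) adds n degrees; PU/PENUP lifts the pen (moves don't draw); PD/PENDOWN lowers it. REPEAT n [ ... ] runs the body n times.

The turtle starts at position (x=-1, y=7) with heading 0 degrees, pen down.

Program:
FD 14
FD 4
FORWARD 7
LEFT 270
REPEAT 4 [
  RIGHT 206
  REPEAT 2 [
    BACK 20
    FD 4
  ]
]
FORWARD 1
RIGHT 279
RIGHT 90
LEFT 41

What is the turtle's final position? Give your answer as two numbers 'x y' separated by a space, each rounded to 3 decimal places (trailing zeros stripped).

Answer: 33.967 -16.213

Derivation:
Executing turtle program step by step:
Start: pos=(-1,7), heading=0, pen down
FD 14: (-1,7) -> (13,7) [heading=0, draw]
FD 4: (13,7) -> (17,7) [heading=0, draw]
FD 7: (17,7) -> (24,7) [heading=0, draw]
LT 270: heading 0 -> 270
REPEAT 4 [
  -- iteration 1/4 --
  RT 206: heading 270 -> 64
  REPEAT 2 [
    -- iteration 1/2 --
    BK 20: (24,7) -> (15.233,-10.976) [heading=64, draw]
    FD 4: (15.233,-10.976) -> (16.986,-7.381) [heading=64, draw]
    -- iteration 2/2 --
    BK 20: (16.986,-7.381) -> (8.219,-25.357) [heading=64, draw]
    FD 4: (8.219,-25.357) -> (9.972,-21.761) [heading=64, draw]
  ]
  -- iteration 2/4 --
  RT 206: heading 64 -> 218
  REPEAT 2 [
    -- iteration 1/2 --
    BK 20: (9.972,-21.761) -> (25.732,-9.448) [heading=218, draw]
    FD 4: (25.732,-9.448) -> (22.58,-11.911) [heading=218, draw]
    -- iteration 2/2 --
    BK 20: (22.58,-11.911) -> (38.341,0.402) [heading=218, draw]
    FD 4: (38.341,0.402) -> (35.188,-2.06) [heading=218, draw]
  ]
  -- iteration 3/4 --
  RT 206: heading 218 -> 12
  REPEAT 2 [
    -- iteration 1/2 --
    BK 20: (35.188,-2.06) -> (15.626,-6.218) [heading=12, draw]
    FD 4: (15.626,-6.218) -> (19.538,-5.387) [heading=12, draw]
    -- iteration 2/2 --
    BK 20: (19.538,-5.387) -> (-0.025,-9.545) [heading=12, draw]
    FD 4: (-0.025,-9.545) -> (3.888,-8.713) [heading=12, draw]
  ]
  -- iteration 4/4 --
  RT 206: heading 12 -> 166
  REPEAT 2 [
    -- iteration 1/2 --
    BK 20: (3.888,-8.713) -> (23.294,-13.552) [heading=166, draw]
    FD 4: (23.294,-13.552) -> (19.412,-12.584) [heading=166, draw]
    -- iteration 2/2 --
    BK 20: (19.412,-12.584) -> (38.818,-17.423) [heading=166, draw]
    FD 4: (38.818,-17.423) -> (34.937,-16.455) [heading=166, draw]
  ]
]
FD 1: (34.937,-16.455) -> (33.967,-16.213) [heading=166, draw]
RT 279: heading 166 -> 247
RT 90: heading 247 -> 157
LT 41: heading 157 -> 198
Final: pos=(33.967,-16.213), heading=198, 20 segment(s) drawn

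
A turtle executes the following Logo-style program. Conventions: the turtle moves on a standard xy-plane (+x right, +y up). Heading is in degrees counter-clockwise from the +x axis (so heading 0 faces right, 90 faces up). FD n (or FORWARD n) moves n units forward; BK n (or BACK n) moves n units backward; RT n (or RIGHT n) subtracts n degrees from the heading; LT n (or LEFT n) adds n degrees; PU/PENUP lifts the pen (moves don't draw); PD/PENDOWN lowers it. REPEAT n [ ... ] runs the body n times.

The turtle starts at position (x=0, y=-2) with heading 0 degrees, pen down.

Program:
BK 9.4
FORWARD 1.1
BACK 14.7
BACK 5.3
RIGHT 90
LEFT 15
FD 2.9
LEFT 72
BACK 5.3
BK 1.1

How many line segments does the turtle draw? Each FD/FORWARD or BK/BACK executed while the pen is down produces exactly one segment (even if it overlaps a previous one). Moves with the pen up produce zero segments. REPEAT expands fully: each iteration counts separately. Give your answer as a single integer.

Answer: 7

Derivation:
Executing turtle program step by step:
Start: pos=(0,-2), heading=0, pen down
BK 9.4: (0,-2) -> (-9.4,-2) [heading=0, draw]
FD 1.1: (-9.4,-2) -> (-8.3,-2) [heading=0, draw]
BK 14.7: (-8.3,-2) -> (-23,-2) [heading=0, draw]
BK 5.3: (-23,-2) -> (-28.3,-2) [heading=0, draw]
RT 90: heading 0 -> 270
LT 15: heading 270 -> 285
FD 2.9: (-28.3,-2) -> (-27.549,-4.801) [heading=285, draw]
LT 72: heading 285 -> 357
BK 5.3: (-27.549,-4.801) -> (-32.842,-4.524) [heading=357, draw]
BK 1.1: (-32.842,-4.524) -> (-33.941,-4.466) [heading=357, draw]
Final: pos=(-33.941,-4.466), heading=357, 7 segment(s) drawn
Segments drawn: 7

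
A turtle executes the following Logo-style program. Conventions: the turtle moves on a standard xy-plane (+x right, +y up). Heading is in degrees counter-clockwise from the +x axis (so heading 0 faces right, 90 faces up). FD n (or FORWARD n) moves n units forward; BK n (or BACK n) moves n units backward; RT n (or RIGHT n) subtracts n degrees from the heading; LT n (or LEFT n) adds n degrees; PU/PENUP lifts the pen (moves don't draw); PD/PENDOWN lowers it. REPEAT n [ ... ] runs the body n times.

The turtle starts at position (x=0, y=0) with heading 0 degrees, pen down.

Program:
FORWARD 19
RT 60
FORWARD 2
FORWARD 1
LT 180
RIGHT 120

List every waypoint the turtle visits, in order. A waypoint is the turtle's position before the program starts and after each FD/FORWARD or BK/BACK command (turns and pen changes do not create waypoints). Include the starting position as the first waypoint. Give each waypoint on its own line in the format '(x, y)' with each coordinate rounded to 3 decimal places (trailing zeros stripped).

Executing turtle program step by step:
Start: pos=(0,0), heading=0, pen down
FD 19: (0,0) -> (19,0) [heading=0, draw]
RT 60: heading 0 -> 300
FD 2: (19,0) -> (20,-1.732) [heading=300, draw]
FD 1: (20,-1.732) -> (20.5,-2.598) [heading=300, draw]
LT 180: heading 300 -> 120
RT 120: heading 120 -> 0
Final: pos=(20.5,-2.598), heading=0, 3 segment(s) drawn
Waypoints (4 total):
(0, 0)
(19, 0)
(20, -1.732)
(20.5, -2.598)

Answer: (0, 0)
(19, 0)
(20, -1.732)
(20.5, -2.598)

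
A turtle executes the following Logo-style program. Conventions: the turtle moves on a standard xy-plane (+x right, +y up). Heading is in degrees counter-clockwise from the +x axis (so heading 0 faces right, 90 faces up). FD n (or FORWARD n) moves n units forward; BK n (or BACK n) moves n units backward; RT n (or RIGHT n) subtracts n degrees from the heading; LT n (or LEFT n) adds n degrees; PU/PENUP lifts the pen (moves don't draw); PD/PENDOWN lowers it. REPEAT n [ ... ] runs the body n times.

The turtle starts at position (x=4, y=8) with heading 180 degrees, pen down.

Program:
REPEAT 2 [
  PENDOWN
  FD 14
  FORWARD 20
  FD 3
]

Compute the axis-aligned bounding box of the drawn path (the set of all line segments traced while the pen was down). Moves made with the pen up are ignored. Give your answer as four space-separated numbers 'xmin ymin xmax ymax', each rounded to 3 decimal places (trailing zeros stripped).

Answer: -70 8 4 8

Derivation:
Executing turtle program step by step:
Start: pos=(4,8), heading=180, pen down
REPEAT 2 [
  -- iteration 1/2 --
  PD: pen down
  FD 14: (4,8) -> (-10,8) [heading=180, draw]
  FD 20: (-10,8) -> (-30,8) [heading=180, draw]
  FD 3: (-30,8) -> (-33,8) [heading=180, draw]
  -- iteration 2/2 --
  PD: pen down
  FD 14: (-33,8) -> (-47,8) [heading=180, draw]
  FD 20: (-47,8) -> (-67,8) [heading=180, draw]
  FD 3: (-67,8) -> (-70,8) [heading=180, draw]
]
Final: pos=(-70,8), heading=180, 6 segment(s) drawn

Segment endpoints: x in {-70, -67, -47, -33, -30, -10, 4}, y in {8, 8, 8, 8, 8}
xmin=-70, ymin=8, xmax=4, ymax=8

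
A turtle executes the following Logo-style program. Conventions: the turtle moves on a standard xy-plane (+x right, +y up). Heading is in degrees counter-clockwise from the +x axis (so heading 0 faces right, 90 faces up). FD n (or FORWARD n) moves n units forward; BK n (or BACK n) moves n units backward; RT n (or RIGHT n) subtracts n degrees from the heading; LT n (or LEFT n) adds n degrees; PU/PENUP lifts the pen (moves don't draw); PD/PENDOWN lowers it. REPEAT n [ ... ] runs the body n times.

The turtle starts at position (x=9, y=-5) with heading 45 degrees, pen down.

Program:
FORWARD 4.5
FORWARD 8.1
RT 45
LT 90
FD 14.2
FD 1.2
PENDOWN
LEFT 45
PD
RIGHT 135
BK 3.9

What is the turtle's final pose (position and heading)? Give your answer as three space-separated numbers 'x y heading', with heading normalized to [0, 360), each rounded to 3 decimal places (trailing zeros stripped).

Answer: 14.01 19.31 0

Derivation:
Executing turtle program step by step:
Start: pos=(9,-5), heading=45, pen down
FD 4.5: (9,-5) -> (12.182,-1.818) [heading=45, draw]
FD 8.1: (12.182,-1.818) -> (17.91,3.91) [heading=45, draw]
RT 45: heading 45 -> 0
LT 90: heading 0 -> 90
FD 14.2: (17.91,3.91) -> (17.91,18.11) [heading=90, draw]
FD 1.2: (17.91,18.11) -> (17.91,19.31) [heading=90, draw]
PD: pen down
LT 45: heading 90 -> 135
PD: pen down
RT 135: heading 135 -> 0
BK 3.9: (17.91,19.31) -> (14.01,19.31) [heading=0, draw]
Final: pos=(14.01,19.31), heading=0, 5 segment(s) drawn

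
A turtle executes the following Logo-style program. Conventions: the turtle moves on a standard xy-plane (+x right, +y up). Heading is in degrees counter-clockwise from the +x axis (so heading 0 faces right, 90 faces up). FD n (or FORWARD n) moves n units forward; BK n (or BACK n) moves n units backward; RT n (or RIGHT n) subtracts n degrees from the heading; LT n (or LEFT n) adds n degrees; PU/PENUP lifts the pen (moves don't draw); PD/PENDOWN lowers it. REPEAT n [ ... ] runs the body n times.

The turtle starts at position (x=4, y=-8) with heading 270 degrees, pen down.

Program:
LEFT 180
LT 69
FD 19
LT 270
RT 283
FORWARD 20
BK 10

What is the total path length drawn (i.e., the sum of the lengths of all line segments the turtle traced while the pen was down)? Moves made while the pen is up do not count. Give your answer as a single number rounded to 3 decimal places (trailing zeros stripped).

Executing turtle program step by step:
Start: pos=(4,-8), heading=270, pen down
LT 180: heading 270 -> 90
LT 69: heading 90 -> 159
FD 19: (4,-8) -> (-13.738,-1.191) [heading=159, draw]
LT 270: heading 159 -> 69
RT 283: heading 69 -> 146
FD 20: (-13.738,-1.191) -> (-30.319,9.993) [heading=146, draw]
BK 10: (-30.319,9.993) -> (-22.028,4.401) [heading=146, draw]
Final: pos=(-22.028,4.401), heading=146, 3 segment(s) drawn

Segment lengths:
  seg 1: (4,-8) -> (-13.738,-1.191), length = 19
  seg 2: (-13.738,-1.191) -> (-30.319,9.993), length = 20
  seg 3: (-30.319,9.993) -> (-22.028,4.401), length = 10
Total = 49

Answer: 49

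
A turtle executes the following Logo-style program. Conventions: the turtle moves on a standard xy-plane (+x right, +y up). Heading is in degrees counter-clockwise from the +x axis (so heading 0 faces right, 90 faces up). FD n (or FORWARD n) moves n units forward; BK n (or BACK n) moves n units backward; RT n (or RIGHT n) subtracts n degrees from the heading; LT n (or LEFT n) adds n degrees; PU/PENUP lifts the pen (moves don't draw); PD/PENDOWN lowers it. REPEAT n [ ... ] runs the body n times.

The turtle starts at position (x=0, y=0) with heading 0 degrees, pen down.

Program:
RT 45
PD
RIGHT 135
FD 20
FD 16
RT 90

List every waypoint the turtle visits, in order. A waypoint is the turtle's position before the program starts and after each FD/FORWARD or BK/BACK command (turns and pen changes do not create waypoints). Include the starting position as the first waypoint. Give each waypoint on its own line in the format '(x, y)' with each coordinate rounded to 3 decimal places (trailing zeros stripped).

Answer: (0, 0)
(-20, 0)
(-36, 0)

Derivation:
Executing turtle program step by step:
Start: pos=(0,0), heading=0, pen down
RT 45: heading 0 -> 315
PD: pen down
RT 135: heading 315 -> 180
FD 20: (0,0) -> (-20,0) [heading=180, draw]
FD 16: (-20,0) -> (-36,0) [heading=180, draw]
RT 90: heading 180 -> 90
Final: pos=(-36,0), heading=90, 2 segment(s) drawn
Waypoints (3 total):
(0, 0)
(-20, 0)
(-36, 0)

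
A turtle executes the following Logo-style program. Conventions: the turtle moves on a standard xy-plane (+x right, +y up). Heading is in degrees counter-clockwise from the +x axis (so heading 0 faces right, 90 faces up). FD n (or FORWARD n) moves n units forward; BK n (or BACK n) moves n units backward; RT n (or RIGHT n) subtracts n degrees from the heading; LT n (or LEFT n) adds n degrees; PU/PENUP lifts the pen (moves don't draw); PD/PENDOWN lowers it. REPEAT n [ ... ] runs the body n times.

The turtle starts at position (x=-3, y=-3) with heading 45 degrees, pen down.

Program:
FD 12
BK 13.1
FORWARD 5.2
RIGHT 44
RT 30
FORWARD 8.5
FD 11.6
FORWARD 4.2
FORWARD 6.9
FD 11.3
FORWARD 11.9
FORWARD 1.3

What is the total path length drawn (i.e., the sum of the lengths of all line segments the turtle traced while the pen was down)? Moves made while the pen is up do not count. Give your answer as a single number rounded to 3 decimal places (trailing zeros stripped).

Answer: 86

Derivation:
Executing turtle program step by step:
Start: pos=(-3,-3), heading=45, pen down
FD 12: (-3,-3) -> (5.485,5.485) [heading=45, draw]
BK 13.1: (5.485,5.485) -> (-3.778,-3.778) [heading=45, draw]
FD 5.2: (-3.778,-3.778) -> (-0.101,-0.101) [heading=45, draw]
RT 44: heading 45 -> 1
RT 30: heading 1 -> 331
FD 8.5: (-0.101,-0.101) -> (7.333,-4.222) [heading=331, draw]
FD 11.6: (7.333,-4.222) -> (17.479,-9.846) [heading=331, draw]
FD 4.2: (17.479,-9.846) -> (21.152,-11.882) [heading=331, draw]
FD 6.9: (21.152,-11.882) -> (27.187,-15.227) [heading=331, draw]
FD 11.3: (27.187,-15.227) -> (37.07,-20.705) [heading=331, draw]
FD 11.9: (37.07,-20.705) -> (47.478,-26.475) [heading=331, draw]
FD 1.3: (47.478,-26.475) -> (48.615,-27.105) [heading=331, draw]
Final: pos=(48.615,-27.105), heading=331, 10 segment(s) drawn

Segment lengths:
  seg 1: (-3,-3) -> (5.485,5.485), length = 12
  seg 2: (5.485,5.485) -> (-3.778,-3.778), length = 13.1
  seg 3: (-3.778,-3.778) -> (-0.101,-0.101), length = 5.2
  seg 4: (-0.101,-0.101) -> (7.333,-4.222), length = 8.5
  seg 5: (7.333,-4.222) -> (17.479,-9.846), length = 11.6
  seg 6: (17.479,-9.846) -> (21.152,-11.882), length = 4.2
  seg 7: (21.152,-11.882) -> (27.187,-15.227), length = 6.9
  seg 8: (27.187,-15.227) -> (37.07,-20.705), length = 11.3
  seg 9: (37.07,-20.705) -> (47.478,-26.475), length = 11.9
  seg 10: (47.478,-26.475) -> (48.615,-27.105), length = 1.3
Total = 86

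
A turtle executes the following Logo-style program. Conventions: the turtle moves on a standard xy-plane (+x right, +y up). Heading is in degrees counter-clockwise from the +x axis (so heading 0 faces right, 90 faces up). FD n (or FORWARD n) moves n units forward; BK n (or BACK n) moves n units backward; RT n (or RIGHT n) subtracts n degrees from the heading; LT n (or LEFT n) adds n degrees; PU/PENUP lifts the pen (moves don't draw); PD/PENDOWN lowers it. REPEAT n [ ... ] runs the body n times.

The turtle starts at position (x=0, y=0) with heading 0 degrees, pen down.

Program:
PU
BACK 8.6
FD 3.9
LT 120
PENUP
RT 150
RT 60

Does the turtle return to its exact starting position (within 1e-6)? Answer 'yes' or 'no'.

Executing turtle program step by step:
Start: pos=(0,0), heading=0, pen down
PU: pen up
BK 8.6: (0,0) -> (-8.6,0) [heading=0, move]
FD 3.9: (-8.6,0) -> (-4.7,0) [heading=0, move]
LT 120: heading 0 -> 120
PU: pen up
RT 150: heading 120 -> 330
RT 60: heading 330 -> 270
Final: pos=(-4.7,0), heading=270, 0 segment(s) drawn

Start position: (0, 0)
Final position: (-4.7, 0)
Distance = 4.7; >= 1e-6 -> NOT closed

Answer: no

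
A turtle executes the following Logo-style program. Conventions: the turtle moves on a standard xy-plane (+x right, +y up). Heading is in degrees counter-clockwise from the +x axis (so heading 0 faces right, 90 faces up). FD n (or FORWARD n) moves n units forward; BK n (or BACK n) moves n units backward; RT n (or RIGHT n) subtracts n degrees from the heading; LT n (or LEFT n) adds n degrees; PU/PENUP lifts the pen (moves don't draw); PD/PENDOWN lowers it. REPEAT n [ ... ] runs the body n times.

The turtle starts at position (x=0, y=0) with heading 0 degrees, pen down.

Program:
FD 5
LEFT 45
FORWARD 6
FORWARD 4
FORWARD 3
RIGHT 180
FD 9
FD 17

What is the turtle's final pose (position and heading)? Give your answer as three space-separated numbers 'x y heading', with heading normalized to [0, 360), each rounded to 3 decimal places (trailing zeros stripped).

Answer: -4.192 -9.192 225

Derivation:
Executing turtle program step by step:
Start: pos=(0,0), heading=0, pen down
FD 5: (0,0) -> (5,0) [heading=0, draw]
LT 45: heading 0 -> 45
FD 6: (5,0) -> (9.243,4.243) [heading=45, draw]
FD 4: (9.243,4.243) -> (12.071,7.071) [heading=45, draw]
FD 3: (12.071,7.071) -> (14.192,9.192) [heading=45, draw]
RT 180: heading 45 -> 225
FD 9: (14.192,9.192) -> (7.828,2.828) [heading=225, draw]
FD 17: (7.828,2.828) -> (-4.192,-9.192) [heading=225, draw]
Final: pos=(-4.192,-9.192), heading=225, 6 segment(s) drawn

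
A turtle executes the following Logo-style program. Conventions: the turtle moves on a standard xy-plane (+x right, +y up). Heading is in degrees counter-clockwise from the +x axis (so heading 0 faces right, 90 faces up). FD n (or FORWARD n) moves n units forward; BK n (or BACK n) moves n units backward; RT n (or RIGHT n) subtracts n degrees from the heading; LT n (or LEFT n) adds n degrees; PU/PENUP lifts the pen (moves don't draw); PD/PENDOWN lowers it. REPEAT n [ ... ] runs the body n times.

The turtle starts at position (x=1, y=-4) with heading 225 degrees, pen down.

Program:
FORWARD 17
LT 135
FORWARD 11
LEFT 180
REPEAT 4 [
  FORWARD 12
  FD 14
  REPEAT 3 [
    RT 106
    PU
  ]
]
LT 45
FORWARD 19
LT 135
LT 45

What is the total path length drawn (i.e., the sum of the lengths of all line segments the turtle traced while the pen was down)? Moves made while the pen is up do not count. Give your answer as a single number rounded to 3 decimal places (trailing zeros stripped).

Executing turtle program step by step:
Start: pos=(1,-4), heading=225, pen down
FD 17: (1,-4) -> (-11.021,-16.021) [heading=225, draw]
LT 135: heading 225 -> 0
FD 11: (-11.021,-16.021) -> (-0.021,-16.021) [heading=0, draw]
LT 180: heading 0 -> 180
REPEAT 4 [
  -- iteration 1/4 --
  FD 12: (-0.021,-16.021) -> (-12.021,-16.021) [heading=180, draw]
  FD 14: (-12.021,-16.021) -> (-26.021,-16.021) [heading=180, draw]
  REPEAT 3 [
    -- iteration 1/3 --
    RT 106: heading 180 -> 74
    PU: pen up
    -- iteration 2/3 --
    RT 106: heading 74 -> 328
    PU: pen up
    -- iteration 3/3 --
    RT 106: heading 328 -> 222
    PU: pen up
  ]
  -- iteration 2/4 --
  FD 12: (-26.021,-16.021) -> (-34.939,-24.05) [heading=222, move]
  FD 14: (-34.939,-24.05) -> (-45.343,-33.418) [heading=222, move]
  REPEAT 3 [
    -- iteration 1/3 --
    RT 106: heading 222 -> 116
    PU: pen up
    -- iteration 2/3 --
    RT 106: heading 116 -> 10
    PU: pen up
    -- iteration 3/3 --
    RT 106: heading 10 -> 264
    PU: pen up
  ]
  -- iteration 3/4 --
  FD 12: (-45.343,-33.418) -> (-46.597,-45.352) [heading=264, move]
  FD 14: (-46.597,-45.352) -> (-48.06,-59.276) [heading=264, move]
  REPEAT 3 [
    -- iteration 1/3 --
    RT 106: heading 264 -> 158
    PU: pen up
    -- iteration 2/3 --
    RT 106: heading 158 -> 52
    PU: pen up
    -- iteration 3/3 --
    RT 106: heading 52 -> 306
    PU: pen up
  ]
  -- iteration 4/4 --
  FD 12: (-48.06,-59.276) -> (-41.007,-68.984) [heading=306, move]
  FD 14: (-41.007,-68.984) -> (-32.778,-80.31) [heading=306, move]
  REPEAT 3 [
    -- iteration 1/3 --
    RT 106: heading 306 -> 200
    PU: pen up
    -- iteration 2/3 --
    RT 106: heading 200 -> 94
    PU: pen up
    -- iteration 3/3 --
    RT 106: heading 94 -> 348
    PU: pen up
  ]
]
LT 45: heading 348 -> 33
FD 19: (-32.778,-80.31) -> (-16.843,-69.962) [heading=33, move]
LT 135: heading 33 -> 168
LT 45: heading 168 -> 213
Final: pos=(-16.843,-69.962), heading=213, 4 segment(s) drawn

Segment lengths:
  seg 1: (1,-4) -> (-11.021,-16.021), length = 17
  seg 2: (-11.021,-16.021) -> (-0.021,-16.021), length = 11
  seg 3: (-0.021,-16.021) -> (-12.021,-16.021), length = 12
  seg 4: (-12.021,-16.021) -> (-26.021,-16.021), length = 14
Total = 54

Answer: 54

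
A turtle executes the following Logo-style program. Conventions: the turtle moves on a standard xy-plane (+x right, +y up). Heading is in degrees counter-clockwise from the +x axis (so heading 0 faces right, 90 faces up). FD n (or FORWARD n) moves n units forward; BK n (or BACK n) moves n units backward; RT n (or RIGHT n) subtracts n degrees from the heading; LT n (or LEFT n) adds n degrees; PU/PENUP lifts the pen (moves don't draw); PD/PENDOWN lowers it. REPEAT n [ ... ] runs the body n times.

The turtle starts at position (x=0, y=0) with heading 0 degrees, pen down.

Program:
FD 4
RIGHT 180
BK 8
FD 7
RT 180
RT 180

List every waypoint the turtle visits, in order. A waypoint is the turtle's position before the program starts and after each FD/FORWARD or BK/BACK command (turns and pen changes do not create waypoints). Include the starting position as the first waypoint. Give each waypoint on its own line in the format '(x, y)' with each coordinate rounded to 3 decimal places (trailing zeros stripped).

Executing turtle program step by step:
Start: pos=(0,0), heading=0, pen down
FD 4: (0,0) -> (4,0) [heading=0, draw]
RT 180: heading 0 -> 180
BK 8: (4,0) -> (12,0) [heading=180, draw]
FD 7: (12,0) -> (5,0) [heading=180, draw]
RT 180: heading 180 -> 0
RT 180: heading 0 -> 180
Final: pos=(5,0), heading=180, 3 segment(s) drawn
Waypoints (4 total):
(0, 0)
(4, 0)
(12, 0)
(5, 0)

Answer: (0, 0)
(4, 0)
(12, 0)
(5, 0)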